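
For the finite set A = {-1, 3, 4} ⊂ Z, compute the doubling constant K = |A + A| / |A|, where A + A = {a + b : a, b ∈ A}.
K = |A + A| / |A| = 6/3 = 2

Enumerate A + A = {a + b : a, b ∈ A}. With |A| = 3, there are |A|^2 = 9 ordered sum pairs; collecting distinct values, A + A = {-2, 2, 3, 6, 7, 8}, so |A + A| = 6. Thus K = 6/3 = 2. For comparison, the minimum possible |A + A| over all 3-element sets is 2·3 − 1 = 5 (so min K = 5/3), attained only by arithmetic progressions.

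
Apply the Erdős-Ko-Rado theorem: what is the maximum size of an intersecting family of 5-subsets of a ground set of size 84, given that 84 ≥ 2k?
max |F| = C(83, 4) = 1837620

Erdős-Ko-Rado (1961): when n ≥ 2k, max |F| = C(n−1, k−1). The bound is attained by the star {A : i ∈ A} for any fixed i ∈ [n]. Here C(84−1, 5−1) = C(83, 4) = 1837620.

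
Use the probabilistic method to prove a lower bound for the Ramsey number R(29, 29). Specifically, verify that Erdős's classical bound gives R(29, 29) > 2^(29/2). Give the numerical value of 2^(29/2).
2^(29/2) = 23170.475; so R(29, 29) > 23170.475

Colour each edge of K_n uniformly at random with red/blue. The expected number of monochromatic K_29 is C(n, 29) · 2 · 2^(−C(29,2)). If C(n, 29) · 2^(1 − C(29,2)) < 1, then with positive probability no monochromatic K_29 exists, so R(29, 29) > n. The standard estimate C(n, 29) ≤ n^29/29! shows this inequality holds whenever n ≤ 2^(29/2) (since 29! · 2^(C(29,2) − 1) > 2^(29^2/2) ≥ n^29). Hence R(29, 29) > 2^(29/2) = 23170.475.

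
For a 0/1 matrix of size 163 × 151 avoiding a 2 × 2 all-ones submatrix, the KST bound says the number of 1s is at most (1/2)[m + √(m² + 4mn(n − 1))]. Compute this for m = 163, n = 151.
z(163, 151; 2, 2) ≤ (1/2)[163 + √(163² + 4·163·151·150)] = (1/2)[163 + √14794369] = 2004.6724

Kővári–Sós–Turán: let r_1, ..., r_163 be the row sums and z = Σ r_i the total number of 1s. Each pair of columns can share at most one row with both entries 1 (else a 2×2 all-ones block appears), so Σ_i C(r_i, 2) ≤ C(151, 2) = 11325. By convexity Σ_i C(r_i, 2) ≥ 163·C(z/163, 2) = z(z − 163)/(2·163), giving z² − 163z − 163·151·150 ≤ 0 and hence z ≤ (1/2)[163 + √(26569 + 4·3691950)] = (1/2)[163 + √14794369] ≈ (1/2)(163 + 3846.3449) = 2004.6724.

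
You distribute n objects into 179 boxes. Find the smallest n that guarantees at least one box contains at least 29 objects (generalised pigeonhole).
n = (29 − 1)·179 + 1 = 5013

By the generalised pigeonhole principle, to guarantee some box contains ≥ r objects we need more than (r − 1) · k objects total. Threshold: n = (r − 1) · k + 1. With r = 29 and k = 179: n = 28 · 179 + 1 = 5012 + 1 = 5013. For n = 5012 = 28 · 179, we can put exactly 28 objects in every box, avoiding 29 in any single one — so 5013 is tight.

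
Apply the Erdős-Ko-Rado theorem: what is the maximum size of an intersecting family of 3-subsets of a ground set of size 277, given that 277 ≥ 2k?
max |F| = C(276, 2) = 37950

The Erdős-Ko-Rado theorem states: for n ≥ 2k, an intersecting family of k-subsets of an n-element set has size at most C(n − 1, k − 1), with equality for 'star' families {A ⊆ [n] : |A| = k, i ∈ A} (fix an element i). For n = 277, k = 3: C(276, 2) = 37950.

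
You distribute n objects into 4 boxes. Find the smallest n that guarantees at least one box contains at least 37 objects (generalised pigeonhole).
n = (37 − 1)·4 + 1 = 145

By the generalised pigeonhole principle, to guarantee some box contains ≥ r objects we need more than (r − 1) · k objects total. Threshold: n = (r − 1) · k + 1. With r = 37 and k = 4: n = 36 · 4 + 1 = 144 + 1 = 145. For n = 144 = 36 · 4, we can put exactly 36 objects in every box, avoiding 37 in any single one — so 145 is tight.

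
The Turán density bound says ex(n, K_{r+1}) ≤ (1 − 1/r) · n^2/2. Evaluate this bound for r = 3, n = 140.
Turán density bound = (2/3) · 140^2/2 = 19600/3 ≈ 6533.3333

Turán's theorem: ex(n, K_{r+1}) is achieved by the complete r-partite Turán graph T(n, r) with parts as balanced as possible, and is at most (1 − 1/r) · n^2/2. For r = 3, n = 140: the density bound is (2/3) · 19600/2 = 19600/3 ≈ 6533.3333. The integer-valued extremum is e(T(140, 3)) = 6533, which is strictly less than the density bound 19600/3 since 3 ∤ 140 (the parts of T(140, 3) cannot all be equal).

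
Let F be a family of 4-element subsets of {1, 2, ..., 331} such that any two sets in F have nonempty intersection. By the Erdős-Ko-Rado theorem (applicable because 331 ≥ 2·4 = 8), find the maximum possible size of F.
max |F| = C(330, 3) = 5935160

The Erdős-Ko-Rado theorem states: for n ≥ 2k, an intersecting family of k-subsets of an n-element set has size at most C(n − 1, k − 1), with equality for 'star' families {A ⊆ [n] : |A| = k, i ∈ A} (fix an element i). For n = 331, k = 4: C(330, 3) = 5935160.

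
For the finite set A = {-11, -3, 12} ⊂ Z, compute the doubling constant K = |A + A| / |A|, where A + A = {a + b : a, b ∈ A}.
K = |A + A| / |A| = 6/3 = 2

Enumerate A + A = {a + b : a, b ∈ A}. With |A| = 3, there are |A|^2 = 9 ordered sum pairs; collecting distinct values, A + A = {-22, -14, -6, 1, 9, 24}, so |A + A| = 6. Thus K = 6/3 = 2. For comparison, the minimum possible |A + A| over all 3-element sets is 2·3 − 1 = 5 (so min K = 5/3), attained only by arithmetic progressions.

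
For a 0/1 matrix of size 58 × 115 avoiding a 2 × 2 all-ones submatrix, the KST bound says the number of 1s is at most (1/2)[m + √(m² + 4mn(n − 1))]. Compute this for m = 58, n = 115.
z(58, 115; 2, 2) ≤ (1/2)[58 + √(58² + 4·58·115·114)] = (1/2)[58 + √3044884] = 901.4798

Kővári–Sós–Turán: let r_1, ..., r_58 be the row sums and z = Σ r_i the total number of 1s. Each pair of columns can share at most one row with both entries 1 (else a 2×2 all-ones block appears), so Σ_i C(r_i, 2) ≤ C(115, 2) = 6555. By convexity Σ_i C(r_i, 2) ≥ 58·C(z/58, 2) = z(z − 58)/(2·58), giving z² − 58z − 58·115·114 ≤ 0 and hence z ≤ (1/2)[58 + √(3364 + 4·760380)] = (1/2)[58 + √3044884] ≈ (1/2)(58 + 1744.9596) = 901.4798.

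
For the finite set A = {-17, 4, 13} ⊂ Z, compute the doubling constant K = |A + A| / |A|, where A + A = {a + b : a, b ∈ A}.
K = |A + A| / |A| = 6/3 = 2

Enumerate A + A = {a + b : a, b ∈ A}. With |A| = 3, there are |A|^2 = 9 ordered sum pairs; collecting distinct values, A + A = {-34, -13, -4, 8, 17, 26}, so |A + A| = 6. Thus K = 6/3 = 2. For comparison, the minimum possible |A + A| over all 3-element sets is 2·3 − 1 = 5 (so min K = 5/3), attained only by arithmetic progressions.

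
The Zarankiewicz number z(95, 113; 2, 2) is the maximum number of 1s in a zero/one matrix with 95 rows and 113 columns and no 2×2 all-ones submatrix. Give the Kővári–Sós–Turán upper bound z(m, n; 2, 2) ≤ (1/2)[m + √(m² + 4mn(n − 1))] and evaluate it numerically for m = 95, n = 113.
z(95, 113; 2, 2) ≤ (1/2)[95 + √(95² + 4·95·113·112)] = (1/2)[95 + √4818305] = 1145.0319

Kővári–Sós–Turán: let r_1, ..., r_95 be the row sums and z = Σ r_i the total number of 1s. Each pair of columns can share at most one row with both entries 1 (else a 2×2 all-ones block appears), so Σ_i C(r_i, 2) ≤ C(113, 2) = 6328. By convexity Σ_i C(r_i, 2) ≥ 95·C(z/95, 2) = z(z − 95)/(2·95), giving z² − 95z − 95·113·112 ≤ 0 and hence z ≤ (1/2)[95 + √(9025 + 4·1202320)] = (1/2)[95 + √4818305] ≈ (1/2)(95 + 2195.0638) = 1145.0319.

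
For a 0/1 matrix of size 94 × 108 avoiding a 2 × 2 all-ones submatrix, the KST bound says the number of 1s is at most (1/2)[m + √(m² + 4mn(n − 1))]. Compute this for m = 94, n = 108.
z(94, 108; 2, 2) ≤ (1/2)[94 + √(94² + 4·94·108·107)] = (1/2)[94 + √4353892] = 1090.2991

Kővári–Sós–Turán: let r_1, ..., r_94 be the row sums and z = Σ r_i the total number of 1s. Each pair of columns can share at most one row with both entries 1 (else a 2×2 all-ones block appears), so Σ_i C(r_i, 2) ≤ C(108, 2) = 5778. By convexity Σ_i C(r_i, 2) ≥ 94·C(z/94, 2) = z(z − 94)/(2·94), giving z² − 94z − 94·108·107 ≤ 0 and hence z ≤ (1/2)[94 + √(8836 + 4·1086264)] = (1/2)[94 + √4353892] ≈ (1/2)(94 + 2086.5982) = 1090.2991.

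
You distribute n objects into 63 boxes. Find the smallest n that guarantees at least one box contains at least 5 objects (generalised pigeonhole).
n = (5 − 1)·63 + 1 = 253

By the generalised pigeonhole principle, to guarantee some box contains ≥ r objects we need more than (r − 1) · k objects total. Threshold: n = (r − 1) · k + 1. With r = 5 and k = 63: n = 4 · 63 + 1 = 252 + 1 = 253. For n = 252 = 4 · 63, we can put exactly 4 objects in every box, avoiding 5 in any single one — so 253 is tight.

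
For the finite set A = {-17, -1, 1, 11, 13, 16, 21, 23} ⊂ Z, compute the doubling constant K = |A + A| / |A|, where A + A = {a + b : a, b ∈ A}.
K = |A + A| / |A| = 30/8 = 15/4

Enumerate A + A = {a + b : a, b ∈ A}. With |A| = 8, there are |A|^2 = 64 ordered sum pairs; collecting distinct values, A + A = {-34, -18, -16, -6, -4, -2, -1, 0, 2, 4, 6, 10, 12, 14, 15, 17, 20, 22, 24, 26, 27, 29, 32, 34, 36, 37, 39, 42, 44, 46}, so |A + A| = 30. Thus K = 30/8 = 15/4. For comparison, the minimum possible |A + A| over all 8-element sets is 2·8 − 1 = 15 (so min K = 15/8), attained only by arithmetic progressions.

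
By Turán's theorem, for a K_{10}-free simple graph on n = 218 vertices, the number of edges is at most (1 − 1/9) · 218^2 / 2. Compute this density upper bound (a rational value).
Turán density bound = (8/9) · 218^2/2 = 190096/9 ≈ 21121.7778

Turán's theorem: ex(n, K_{r+1}) is achieved by the complete r-partite Turán graph T(n, r) with parts as balanced as possible, and is at most (1 − 1/r) · n^2/2. For r = 9, n = 218: the density bound is (8/9) · 47524/2 = 190096/9 ≈ 21121.7778. The integer-valued extremum is e(T(218, 9)) = 21121, which is strictly less than the density bound 190096/9 since 9 ∤ 218 (the parts of T(218, 9) cannot all be equal).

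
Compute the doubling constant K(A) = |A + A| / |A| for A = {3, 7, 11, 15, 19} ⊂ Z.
K = |A + A| / |A| = 9/5

Enumerate A + A = {a + b : a, b ∈ A}. With |A| = 5, there are |A|^2 = 25 ordered sum pairs; collecting distinct values, A + A = {6, 10, 14, 18, 22, 26, 30, 34, 38}, so |A + A| = 9. Thus K = 9/5. Here |A + A| = 2|A| − 1 = 9, the minimum possible — so K = 9/5 is minimal, which holds iff A is an arithmetic progression.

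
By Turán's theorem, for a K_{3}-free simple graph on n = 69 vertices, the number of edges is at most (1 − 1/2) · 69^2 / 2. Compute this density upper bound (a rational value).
Turán density bound = (1/2) · 69^2/2 = 4761/4 ≈ 1190.25

Turán's theorem: ex(n, K_{r+1}) is achieved by the complete r-partite Turán graph T(n, r) with parts as balanced as possible, and is at most (1 − 1/r) · n^2/2. For r = 2, n = 69: the density bound is (1/2) · 4761/2 = 4761/4 ≈ 1190.25. The integer-valued extremum is e(T(69, 2)) = 1190, which is strictly less than the density bound 4761/4 since 2 ∤ 69 (the parts of T(69, 2) cannot all be equal).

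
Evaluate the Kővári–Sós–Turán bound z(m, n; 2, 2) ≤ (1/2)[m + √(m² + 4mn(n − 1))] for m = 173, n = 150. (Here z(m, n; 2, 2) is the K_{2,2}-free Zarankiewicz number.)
z(173, 150; 2, 2) ≤ (1/2)[173 + √(173² + 4·173·150·149)] = (1/2)[173 + √15496129] = 2054.7561

Kővári–Sós–Turán: let r_1, ..., r_173 be the row sums and z = Σ r_i the total number of 1s. Each pair of columns can share at most one row with both entries 1 (else a 2×2 all-ones block appears), so Σ_i C(r_i, 2) ≤ C(150, 2) = 11175. By convexity Σ_i C(r_i, 2) ≥ 173·C(z/173, 2) = z(z − 173)/(2·173), giving z² − 173z − 173·150·149 ≤ 0 and hence z ≤ (1/2)[173 + √(29929 + 4·3866550)] = (1/2)[173 + √15496129] ≈ (1/2)(173 + 3936.5123) = 2054.7561.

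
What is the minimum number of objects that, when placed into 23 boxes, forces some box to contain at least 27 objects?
n = (27 − 1)·23 + 1 = 599

By the generalised pigeonhole principle, to guarantee some box contains ≥ r objects we need more than (r − 1) · k objects total. Threshold: n = (r − 1) · k + 1. With r = 27 and k = 23: n = 26 · 23 + 1 = 598 + 1 = 599. For n = 598 = 26 · 23, we can put exactly 26 objects in every box, avoiding 27 in any single one — so 599 is tight.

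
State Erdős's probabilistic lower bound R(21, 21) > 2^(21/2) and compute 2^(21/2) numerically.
2^(21/2) = 1448.1547; so R(21, 21) > 1448.1547

Colour each edge of K_n uniformly at random with red/blue. The expected number of monochromatic K_21 is C(n, 21) · 2 · 2^(−C(21,2)). If C(n, 21) · 2^(1 − C(21,2)) < 1, then with positive probability no monochromatic K_21 exists, so R(21, 21) > n. The standard estimate C(n, 21) ≤ n^21/21! shows this inequality holds whenever n ≤ 2^(21/2) (since 21! · 2^(C(21,2) − 1) > 2^(21^2/2) ≥ n^21). Hence R(21, 21) > 2^(21/2) = 1448.1547.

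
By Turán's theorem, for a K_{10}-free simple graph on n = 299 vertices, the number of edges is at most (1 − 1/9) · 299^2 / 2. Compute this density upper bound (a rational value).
Turán density bound = (8/9) · 299^2/2 = 357604/9 ≈ 39733.7778

Turán's theorem: ex(n, K_{r+1}) is achieved by the complete r-partite Turán graph T(n, r) with parts as balanced as possible, and is at most (1 − 1/r) · n^2/2. For r = 9, n = 299: the density bound is (8/9) · 89401/2 = 357604/9 ≈ 39733.7778. The integer-valued extremum is e(T(299, 9)) = 39733, which is strictly less than the density bound 357604/9 since 9 ∤ 299 (the parts of T(299, 9) cannot all be equal).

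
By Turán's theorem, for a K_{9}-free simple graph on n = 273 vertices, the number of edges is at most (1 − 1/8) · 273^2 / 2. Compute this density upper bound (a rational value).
Turán density bound = (7/8) · 273^2/2 = 521703/16 ≈ 32606.4375

Turán's theorem: ex(n, K_{r+1}) is achieved by the complete r-partite Turán graph T(n, r) with parts as balanced as possible, and is at most (1 − 1/r) · n^2/2. For r = 8, n = 273: the density bound is (7/8) · 74529/2 = 521703/16 ≈ 32606.4375. The integer-valued extremum is e(T(273, 8)) = 32606, which is strictly less than the density bound 521703/16 since 8 ∤ 273 (the parts of T(273, 8) cannot all be equal).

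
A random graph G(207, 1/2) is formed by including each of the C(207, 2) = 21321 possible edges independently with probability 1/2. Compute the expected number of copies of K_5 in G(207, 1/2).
E[# K_5] = C(207, 5) · (1/2)^C(5, 2) = 3016729611 / 2^10 ≈ 2946025.010742

For each 5-subset S of vertices (there are C(207, 5) = 3016729611 such S), let X_S = 1 if S induces a K_5 (all C(5, 2) = 10 edges present). Then P(X_S = 1) = (1/2)^10 = 1/1024. By linearity of expectation, E[# K_5] = C(207, 5) · (1/2)^10 = 3016729611 / 1024 ≈ 2946025.010742.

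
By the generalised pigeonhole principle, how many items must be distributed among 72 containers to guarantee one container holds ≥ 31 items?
n = (31 − 1)·72 + 1 = 2161

By the generalised pigeonhole principle, to guarantee some box contains ≥ r objects we need more than (r − 1) · k objects total. Threshold: n = (r − 1) · k + 1. With r = 31 and k = 72: n = 30 · 72 + 1 = 2160 + 1 = 2161. For n = 2160 = 30 · 72, we can put exactly 30 objects in every box, avoiding 31 in any single one — so 2161 is tight.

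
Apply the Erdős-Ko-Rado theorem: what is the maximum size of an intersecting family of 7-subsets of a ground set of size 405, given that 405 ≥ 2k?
max |F| = C(404, 6) = 5817779105320

The Erdős-Ko-Rado theorem states: for n ≥ 2k, an intersecting family of k-subsets of an n-element set has size at most C(n − 1, k − 1), with equality for 'star' families {A ⊆ [n] : |A| = k, i ∈ A} (fix an element i). For n = 405, k = 7: C(404, 6) = 5817779105320.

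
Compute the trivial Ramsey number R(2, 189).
R(2, 189) = 189

R(2, k) = k for all k ≥ 2: in a 2-colouring of K_k, either some edge is red (a red K_2) or all edges are blue (a blue K_k). And K_{188} coloured all-blue has no blue K_189, so R(2, 189) > 188. Hence R(2, 189) = 189.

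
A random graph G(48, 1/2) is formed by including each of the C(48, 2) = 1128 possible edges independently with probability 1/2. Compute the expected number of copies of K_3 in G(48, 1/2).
E[# K_3] = C(48, 3) · (1/2)^C(3, 2) = 17296 / 2^3 = 2162

For each 3-subset S of vertices (there are C(48, 3) = 17296 such S), let X_S = 1 if S induces a K_3 (all C(3, 2) = 3 edges present). Then P(X_S = 1) = (1/2)^3 = 1/8. By linearity of expectation, E[# K_3] = C(48, 3) · (1/2)^3 = 17296 / 8 = 2162.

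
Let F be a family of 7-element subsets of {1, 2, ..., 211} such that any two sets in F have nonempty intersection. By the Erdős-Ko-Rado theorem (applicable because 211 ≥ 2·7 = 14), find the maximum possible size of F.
max |F| = C(210, 6) = 110837787060

Erdős-Ko-Rado (1961): when n ≥ 2k, max |F| = C(n−1, k−1). The bound is attained by the star {A : i ∈ A} for any fixed i ∈ [n]. Here C(211−1, 7−1) = C(210, 6) = 110837787060.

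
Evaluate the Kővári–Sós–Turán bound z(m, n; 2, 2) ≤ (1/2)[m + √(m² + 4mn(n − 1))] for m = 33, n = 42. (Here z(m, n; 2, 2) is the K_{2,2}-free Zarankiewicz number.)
z(33, 42; 2, 2) ≤ (1/2)[33 + √(33² + 4·33·42·41)] = (1/2)[33 + √228393] = 255.4524

Kővári–Sós–Turán: let r_1, ..., r_33 be the row sums and z = Σ r_i the total number of 1s. Each pair of columns can share at most one row with both entries 1 (else a 2×2 all-ones block appears), so Σ_i C(r_i, 2) ≤ C(42, 2) = 861. By convexity Σ_i C(r_i, 2) ≥ 33·C(z/33, 2) = z(z − 33)/(2·33), giving z² − 33z − 33·42·41 ≤ 0 and hence z ≤ (1/2)[33 + √(1089 + 4·56826)] = (1/2)[33 + √228393] ≈ (1/2)(33 + 477.9048) = 255.4524.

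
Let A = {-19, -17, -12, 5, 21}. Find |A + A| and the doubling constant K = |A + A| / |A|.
K = |A + A| / |A| = 15/5 = 3

Enumerate A + A = {a + b : a, b ∈ A}. With |A| = 5, there are |A|^2 = 25 ordered sum pairs; collecting distinct values, A + A = {-38, -36, -34, -31, -29, -24, -14, -12, -7, 2, 4, 9, 10, 26, 42}, so |A + A| = 15. Thus K = 15/5 = 3. For comparison, the minimum possible |A + A| over all 5-element sets is 2·5 − 1 = 9 (so min K = 9/5), attained only by arithmetic progressions.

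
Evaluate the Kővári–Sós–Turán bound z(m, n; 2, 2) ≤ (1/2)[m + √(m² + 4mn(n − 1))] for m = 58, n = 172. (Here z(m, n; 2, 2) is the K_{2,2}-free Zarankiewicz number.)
z(58, 172; 2, 2) ≤ (1/2)[58 + √(58² + 4·58·172·171)] = (1/2)[58 + √6826948] = 1335.4214

Kővári–Sós–Turán: let r_1, ..., r_58 be the row sums and z = Σ r_i the total number of 1s. Each pair of columns can share at most one row with both entries 1 (else a 2×2 all-ones block appears), so Σ_i C(r_i, 2) ≤ C(172, 2) = 14706. By convexity Σ_i C(r_i, 2) ≥ 58·C(z/58, 2) = z(z − 58)/(2·58), giving z² − 58z − 58·172·171 ≤ 0 and hence z ≤ (1/2)[58 + √(3364 + 4·1705896)] = (1/2)[58 + √6826948] ≈ (1/2)(58 + 2612.8429) = 1335.4214.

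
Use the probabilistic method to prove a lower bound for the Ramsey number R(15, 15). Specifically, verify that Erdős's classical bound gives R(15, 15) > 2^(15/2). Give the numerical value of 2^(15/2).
2^(15/2) = 181.0193; so R(15, 15) > 181.0193

Colour each edge of K_n uniformly at random with red/blue. The expected number of monochromatic K_15 is C(n, 15) · 2 · 2^(−C(15,2)). If C(n, 15) · 2^(1 − C(15,2)) < 1, then with positive probability no monochromatic K_15 exists, so R(15, 15) > n. The standard estimate C(n, 15) ≤ n^15/15! shows this inequality holds whenever n ≤ 2^(15/2) (since 15! · 2^(C(15,2) − 1) > 2^(15^2/2) ≥ n^15). Hence R(15, 15) > 2^(15/2) = 181.0193.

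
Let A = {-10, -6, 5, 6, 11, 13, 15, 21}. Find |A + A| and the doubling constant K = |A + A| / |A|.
K = |A + A| / |A| = 32/8 = 4

Enumerate A + A = {a + b : a, b ∈ A}. With |A| = 8, there are |A|^2 = 64 ordered sum pairs; collecting distinct values, A + A = {-20, -16, -12, -5, -4, -1, 0, 1, 3, 5, 7, 9, 10, 11, 12, 15, 16, 17, 18, 19, 20, 21, 22, 24, 26, 27, 28, 30, 32, 34, 36, 42}, so |A + A| = 32. Thus K = 32/8 = 4. For comparison, the minimum possible |A + A| over all 8-element sets is 2·8 − 1 = 15 (so min K = 15/8), attained only by arithmetic progressions.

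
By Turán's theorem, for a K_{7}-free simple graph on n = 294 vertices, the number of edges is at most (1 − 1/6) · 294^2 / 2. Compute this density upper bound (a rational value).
Turán density bound = (5/6) · 294^2/2 = 36015

Turán's theorem: ex(n, K_{r+1}) is achieved by the complete r-partite Turán graph T(n, r) with parts as balanced as possible, and is at most (1 − 1/r) · n^2/2. For r = 6, n = 294: the density bound is (5/6) · 86436/2 = 36015. Since 6 ∣ 294, the Turán graph T(294, 6) has parts of equal size 49, and its edge count e(T(294, 6)) = 36015 attains the density bound exactly.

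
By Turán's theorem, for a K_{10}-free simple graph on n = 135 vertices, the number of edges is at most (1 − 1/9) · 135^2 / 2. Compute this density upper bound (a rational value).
Turán density bound = (8/9) · 135^2/2 = 8100

Turán's theorem: ex(n, K_{r+1}) is achieved by the complete r-partite Turán graph T(n, r) with parts as balanced as possible, and is at most (1 − 1/r) · n^2/2. For r = 9, n = 135: the density bound is (8/9) · 18225/2 = 8100. Since 9 ∣ 135, the Turán graph T(135, 9) has parts of equal size 15, and its edge count e(T(135, 9)) = 8100 attains the density bound exactly.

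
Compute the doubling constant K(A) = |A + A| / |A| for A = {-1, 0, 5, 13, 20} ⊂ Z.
K = |A + A| / |A| = 15/5 = 3

Enumerate A + A = {a + b : a, b ∈ A}. With |A| = 5, there are |A|^2 = 25 ordered sum pairs; collecting distinct values, A + A = {-2, -1, 0, 4, 5, 10, 12, 13, 18, 19, 20, 25, 26, 33, 40}, so |A + A| = 15. Thus K = 15/5 = 3. For comparison, the minimum possible |A + A| over all 5-element sets is 2·5 − 1 = 9 (so min K = 9/5), attained only by arithmetic progressions.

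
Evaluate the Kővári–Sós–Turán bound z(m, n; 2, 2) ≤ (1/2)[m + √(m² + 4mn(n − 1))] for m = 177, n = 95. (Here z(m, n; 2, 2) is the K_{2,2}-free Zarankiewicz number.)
z(177, 95; 2, 2) ≤ (1/2)[177 + √(177² + 4·177·95·94)] = (1/2)[177 + √6353769] = 1348.8342

Kővári–Sós–Turán: let r_1, ..., r_177 be the row sums and z = Σ r_i the total number of 1s. Each pair of columns can share at most one row with both entries 1 (else a 2×2 all-ones block appears), so Σ_i C(r_i, 2) ≤ C(95, 2) = 4465. By convexity Σ_i C(r_i, 2) ≥ 177·C(z/177, 2) = z(z − 177)/(2·177), giving z² − 177z − 177·95·94 ≤ 0 and hence z ≤ (1/2)[177 + √(31329 + 4·1580610)] = (1/2)[177 + √6353769] ≈ (1/2)(177 + 2520.6684) = 1348.8342.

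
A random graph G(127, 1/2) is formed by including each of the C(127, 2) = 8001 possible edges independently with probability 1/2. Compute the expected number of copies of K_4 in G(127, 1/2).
E[# K_4] = C(127, 4) · (1/2)^C(4, 2) = 10334625 / 2^6 = 161478.515625

For each 4-subset S of vertices (there are C(127, 4) = 10334625 such S), let X_S = 1 if S induces a K_4 (all C(4, 2) = 6 edges present). Then P(X_S = 1) = (1/2)^6 = 1/64. By linearity of expectation, E[# K_4] = C(127, 4) · (1/2)^6 = 10334625 / 64 = 161478.515625.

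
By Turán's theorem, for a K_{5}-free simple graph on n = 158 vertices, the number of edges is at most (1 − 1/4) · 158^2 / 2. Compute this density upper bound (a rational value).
Turán density bound = (3/4) · 158^2/2 = 18723/2 ≈ 9361.5

Turán's theorem: ex(n, K_{r+1}) is achieved by the complete r-partite Turán graph T(n, r) with parts as balanced as possible, and is at most (1 − 1/r) · n^2/2. For r = 4, n = 158: the density bound is (3/4) · 24964/2 = 18723/2 ≈ 9361.5. The integer-valued extremum is e(T(158, 4)) = 9361, which is strictly less than the density bound 18723/2 since 4 ∤ 158 (the parts of T(158, 4) cannot all be equal).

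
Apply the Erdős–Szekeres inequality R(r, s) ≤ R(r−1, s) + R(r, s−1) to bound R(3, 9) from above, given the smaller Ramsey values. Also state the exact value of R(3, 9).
R(3, 9) ≤ R(2, 9) + R(3, 8) = 9 + 28 = 37; exact value R(3, 9) = 36.

The Erdős–Szekeres recurrence R(r, s) ≤ R(r−1, s) + R(r, s−1) applied to (r, s) = (3, 9) gives
  R(3, 9) ≤ R(2, 9) + R(3, 8) = 9 + 28 = 37.
(Recall R(2, k) = k and R is symmetric.) The recurrence is not tight here (it gives 37, but the exact value is R(3, 9) = 36); the tight upper bound requires a sharper argument than the simple recurrence, combined with a lower-bound construction on K_{35}.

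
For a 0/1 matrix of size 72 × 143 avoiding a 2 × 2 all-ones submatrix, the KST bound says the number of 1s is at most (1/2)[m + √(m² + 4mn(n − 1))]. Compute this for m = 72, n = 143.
z(72, 143; 2, 2) ≤ (1/2)[72 + √(72² + 4·72·143·142)] = (1/2)[72 + √5853312] = 1245.6809

Kővári–Sós–Turán: let r_1, ..., r_72 be the row sums and z = Σ r_i the total number of 1s. Each pair of columns can share at most one row with both entries 1 (else a 2×2 all-ones block appears), so Σ_i C(r_i, 2) ≤ C(143, 2) = 10153. By convexity Σ_i C(r_i, 2) ≥ 72·C(z/72, 2) = z(z − 72)/(2·72), giving z² − 72z − 72·143·142 ≤ 0 and hence z ≤ (1/2)[72 + √(5184 + 4·1462032)] = (1/2)[72 + √5853312] ≈ (1/2)(72 + 2419.3619) = 1245.6809.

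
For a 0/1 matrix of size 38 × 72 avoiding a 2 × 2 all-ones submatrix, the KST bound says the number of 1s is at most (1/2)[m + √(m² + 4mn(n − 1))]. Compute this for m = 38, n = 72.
z(38, 72; 2, 2) ≤ (1/2)[38 + √(38² + 4·38·72·71)] = (1/2)[38 + √778468] = 460.1542

Kővári–Sós–Turán: let r_1, ..., r_38 be the row sums and z = Σ r_i the total number of 1s. Each pair of columns can share at most one row with both entries 1 (else a 2×2 all-ones block appears), so Σ_i C(r_i, 2) ≤ C(72, 2) = 2556. By convexity Σ_i C(r_i, 2) ≥ 38·C(z/38, 2) = z(z − 38)/(2·38), giving z² − 38z − 38·72·71 ≤ 0 and hence z ≤ (1/2)[38 + √(1444 + 4·194256)] = (1/2)[38 + √778468] ≈ (1/2)(38 + 882.3083) = 460.1542.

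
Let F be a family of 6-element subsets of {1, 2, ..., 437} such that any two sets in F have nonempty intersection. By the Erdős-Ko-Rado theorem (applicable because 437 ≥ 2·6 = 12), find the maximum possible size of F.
max |F| = C(436, 5) = 128308631472

Erdős-Ko-Rado (1961): when n ≥ 2k, max |F| = C(n−1, k−1). The bound is attained by the star {A : i ∈ A} for any fixed i ∈ [n]. Here C(437−1, 6−1) = C(436, 5) = 128308631472.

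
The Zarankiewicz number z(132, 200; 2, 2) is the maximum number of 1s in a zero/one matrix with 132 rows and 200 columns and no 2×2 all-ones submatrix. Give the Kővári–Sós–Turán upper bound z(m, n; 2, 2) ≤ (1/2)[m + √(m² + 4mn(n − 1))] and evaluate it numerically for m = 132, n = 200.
z(132, 200; 2, 2) ≤ (1/2)[132 + √(132² + 4·132·200·199)] = (1/2)[132 + √21031824] = 2359.0233

Kővári–Sós–Turán: let r_1, ..., r_132 be the row sums and z = Σ r_i the total number of 1s. Each pair of columns can share at most one row with both entries 1 (else a 2×2 all-ones block appears), so Σ_i C(r_i, 2) ≤ C(200, 2) = 19900. By convexity Σ_i C(r_i, 2) ≥ 132·C(z/132, 2) = z(z − 132)/(2·132), giving z² − 132z − 132·200·199 ≤ 0 and hence z ≤ (1/2)[132 + √(17424 + 4·5253600)] = (1/2)[132 + √21031824] ≈ (1/2)(132 + 4586.0467) = 2359.0233.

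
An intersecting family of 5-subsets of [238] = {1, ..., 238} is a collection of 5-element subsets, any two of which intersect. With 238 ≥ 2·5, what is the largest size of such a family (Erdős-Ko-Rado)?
max |F| = C(237, 4) = 128154195

The Erdős-Ko-Rado theorem states: for n ≥ 2k, an intersecting family of k-subsets of an n-element set has size at most C(n − 1, k − 1), with equality for 'star' families {A ⊆ [n] : |A| = k, i ∈ A} (fix an element i). For n = 238, k = 5: C(237, 4) = 128154195.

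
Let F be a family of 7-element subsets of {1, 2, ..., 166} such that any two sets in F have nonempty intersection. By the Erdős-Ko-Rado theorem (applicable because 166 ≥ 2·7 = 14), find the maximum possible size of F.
max |F| = C(165, 6) = 25564880880

The Erdős-Ko-Rado theorem states: for n ≥ 2k, an intersecting family of k-subsets of an n-element set has size at most C(n − 1, k − 1), with equality for 'star' families {A ⊆ [n] : |A| = k, i ∈ A} (fix an element i). For n = 166, k = 7: C(165, 6) = 25564880880.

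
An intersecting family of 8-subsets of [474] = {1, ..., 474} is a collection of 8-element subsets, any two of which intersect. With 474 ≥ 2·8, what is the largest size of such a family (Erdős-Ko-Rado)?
max |F| = C(473, 7) = 1005140898156252

The Erdős-Ko-Rado theorem states: for n ≥ 2k, an intersecting family of k-subsets of an n-element set has size at most C(n − 1, k − 1), with equality for 'star' families {A ⊆ [n] : |A| = k, i ∈ A} (fix an element i). For n = 474, k = 8: C(473, 7) = 1005140898156252.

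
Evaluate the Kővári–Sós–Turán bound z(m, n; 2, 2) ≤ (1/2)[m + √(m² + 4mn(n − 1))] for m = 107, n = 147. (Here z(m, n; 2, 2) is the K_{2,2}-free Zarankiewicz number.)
z(107, 147; 2, 2) ≤ (1/2)[107 + √(107² + 4·107·147·146)] = (1/2)[107 + √9197185] = 1569.8431

Kővári–Sós–Turán: let r_1, ..., r_107 be the row sums and z = Σ r_i the total number of 1s. Each pair of columns can share at most one row with both entries 1 (else a 2×2 all-ones block appears), so Σ_i C(r_i, 2) ≤ C(147, 2) = 10731. By convexity Σ_i C(r_i, 2) ≥ 107·C(z/107, 2) = z(z − 107)/(2·107), giving z² − 107z − 107·147·146 ≤ 0 and hence z ≤ (1/2)[107 + √(11449 + 4·2296434)] = (1/2)[107 + √9197185] ≈ (1/2)(107 + 3032.6861) = 1569.8431.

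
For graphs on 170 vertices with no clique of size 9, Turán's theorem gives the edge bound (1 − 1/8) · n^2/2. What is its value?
Turán density bound = (7/8) · 170^2/2 = 50575/4 ≈ 12643.75

Turán's theorem: ex(n, K_{r+1}) is achieved by the complete r-partite Turán graph T(n, r) with parts as balanced as possible, and is at most (1 − 1/r) · n^2/2. For r = 8, n = 170: the density bound is (7/8) · 28900/2 = 50575/4 ≈ 12643.75. The integer-valued extremum is e(T(170, 8)) = 12643, which is strictly less than the density bound 50575/4 since 8 ∤ 170 (the parts of T(170, 8) cannot all be equal).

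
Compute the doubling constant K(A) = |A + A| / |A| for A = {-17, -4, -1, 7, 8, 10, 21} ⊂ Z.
K = |A + A| / |A| = 24/7

Enumerate A + A = {a + b : a, b ∈ A}. With |A| = 7, there are |A|^2 = 49 ordered sum pairs; collecting distinct values, A + A = {-34, -21, -18, -10, -9, -8, -7, -5, -2, 3, 4, 6, 7, 9, 14, 15, 16, 17, 18, 20, 28, 29, 31, 42}, so |A + A| = 24. Thus K = 24/7. For comparison, the minimum possible |A + A| over all 7-element sets is 2·7 − 1 = 13 (so min K = 13/7), attained only by arithmetic progressions.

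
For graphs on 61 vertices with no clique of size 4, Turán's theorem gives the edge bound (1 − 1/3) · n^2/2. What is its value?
Turán density bound = (2/3) · 61^2/2 = 3721/3 ≈ 1240.3333

Turán's theorem: ex(n, K_{r+1}) is achieved by the complete r-partite Turán graph T(n, r) with parts as balanced as possible, and is at most (1 − 1/r) · n^2/2. For r = 3, n = 61: the density bound is (2/3) · 3721/2 = 3721/3 ≈ 1240.3333. The integer-valued extremum is e(T(61, 3)) = 1240, which is strictly less than the density bound 3721/3 since 3 ∤ 61 (the parts of T(61, 3) cannot all be equal).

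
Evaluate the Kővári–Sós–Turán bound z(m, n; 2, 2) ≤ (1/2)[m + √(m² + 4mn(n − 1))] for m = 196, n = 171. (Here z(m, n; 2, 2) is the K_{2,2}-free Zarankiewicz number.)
z(196, 171; 2, 2) ≤ (1/2)[196 + √(196² + 4·196·171·170)] = (1/2)[196 + √22829296] = 2487.0006

Kővári–Sós–Turán: let r_1, ..., r_196 be the row sums and z = Σ r_i the total number of 1s. Each pair of columns can share at most one row with both entries 1 (else a 2×2 all-ones block appears), so Σ_i C(r_i, 2) ≤ C(171, 2) = 14535. By convexity Σ_i C(r_i, 2) ≥ 196·C(z/196, 2) = z(z − 196)/(2·196), giving z² − 196z − 196·171·170 ≤ 0 and hence z ≤ (1/2)[196 + √(38416 + 4·5697720)] = (1/2)[196 + √22829296] ≈ (1/2)(196 + 4778.0013) = 2487.0006.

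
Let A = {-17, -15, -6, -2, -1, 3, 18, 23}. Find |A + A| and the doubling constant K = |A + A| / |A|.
K = |A + A| / |A| = 30/8 = 15/4

Enumerate A + A = {a + b : a, b ∈ A}. With |A| = 8, there are |A|^2 = 64 ordered sum pairs; collecting distinct values, A + A = {-34, -32, -30, -23, -21, -19, -18, -17, -16, -14, -12, -8, -7, -4, -3, -2, 1, 2, 3, 6, 8, 12, 16, 17, 21, 22, 26, 36, 41, 46}, so |A + A| = 30. Thus K = 30/8 = 15/4. For comparison, the minimum possible |A + A| over all 8-element sets is 2·8 − 1 = 15 (so min K = 15/8), attained only by arithmetic progressions.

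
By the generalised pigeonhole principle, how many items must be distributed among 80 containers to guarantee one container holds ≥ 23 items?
n = (23 − 1)·80 + 1 = 1761

By the generalised pigeonhole principle, to guarantee some box contains ≥ r objects we need more than (r − 1) · k objects total. Threshold: n = (r − 1) · k + 1. With r = 23 and k = 80: n = 22 · 80 + 1 = 1760 + 1 = 1761. For n = 1760 = 22 · 80, we can put exactly 22 objects in every box, avoiding 23 in any single one — so 1761 is tight.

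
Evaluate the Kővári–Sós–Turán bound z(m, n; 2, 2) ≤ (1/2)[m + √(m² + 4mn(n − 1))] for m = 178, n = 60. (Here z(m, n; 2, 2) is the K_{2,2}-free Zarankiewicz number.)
z(178, 60; 2, 2) ≤ (1/2)[178 + √(178² + 4·178·60·59)] = (1/2)[178 + √2552164] = 887.7747

Kővári–Sós–Turán: let r_1, ..., r_178 be the row sums and z = Σ r_i the total number of 1s. Each pair of columns can share at most one row with both entries 1 (else a 2×2 all-ones block appears), so Σ_i C(r_i, 2) ≤ C(60, 2) = 1770. By convexity Σ_i C(r_i, 2) ≥ 178·C(z/178, 2) = z(z − 178)/(2·178), giving z² − 178z − 178·60·59 ≤ 0 and hence z ≤ (1/2)[178 + √(31684 + 4·630120)] = (1/2)[178 + √2552164] ≈ (1/2)(178 + 1597.5494) = 887.7747.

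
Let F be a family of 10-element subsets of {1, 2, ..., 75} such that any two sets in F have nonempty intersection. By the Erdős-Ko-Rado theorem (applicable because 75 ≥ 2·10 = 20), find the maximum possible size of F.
max |F| = C(74, 9) = 110524147514

Erdős-Ko-Rado (1961): when n ≥ 2k, max |F| = C(n−1, k−1). The bound is attained by the star {A : i ∈ A} for any fixed i ∈ [n]. Here C(75−1, 10−1) = C(74, 9) = 110524147514.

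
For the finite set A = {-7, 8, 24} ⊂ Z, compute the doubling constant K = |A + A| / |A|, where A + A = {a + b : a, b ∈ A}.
K = |A + A| / |A| = 6/3 = 2

Enumerate A + A = {a + b : a, b ∈ A}. With |A| = 3, there are |A|^2 = 9 ordered sum pairs; collecting distinct values, A + A = {-14, 1, 16, 17, 32, 48}, so |A + A| = 6. Thus K = 6/3 = 2. For comparison, the minimum possible |A + A| over all 3-element sets is 2·3 − 1 = 5 (so min K = 5/3), attained only by arithmetic progressions.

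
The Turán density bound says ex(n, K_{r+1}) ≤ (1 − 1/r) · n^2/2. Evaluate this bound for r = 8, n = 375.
Turán density bound = (7/8) · 375^2/2 = 984375/16 ≈ 61523.4375

Turán's theorem: ex(n, K_{r+1}) is achieved by the complete r-partite Turán graph T(n, r) with parts as balanced as possible, and is at most (1 − 1/r) · n^2/2. For r = 8, n = 375: the density bound is (7/8) · 140625/2 = 984375/16 ≈ 61523.4375. The integer-valued extremum is e(T(375, 8)) = 61523, which is strictly less than the density bound 984375/16 since 8 ∤ 375 (the parts of T(375, 8) cannot all be equal).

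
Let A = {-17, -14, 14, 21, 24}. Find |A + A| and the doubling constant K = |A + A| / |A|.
K = |A + A| / |A| = 14/5

Enumerate A + A = {a + b : a, b ∈ A}. With |A| = 5, there are |A|^2 = 25 ordered sum pairs; collecting distinct values, A + A = {-34, -31, -28, -3, 0, 4, 7, 10, 28, 35, 38, 42, 45, 48}, so |A + A| = 14. Thus K = 14/5. For comparison, the minimum possible |A + A| over all 5-element sets is 2·5 − 1 = 9 (so min K = 9/5), attained only by arithmetic progressions.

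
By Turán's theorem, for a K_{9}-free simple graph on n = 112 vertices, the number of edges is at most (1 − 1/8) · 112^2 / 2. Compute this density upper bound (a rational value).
Turán density bound = (7/8) · 112^2/2 = 5488

Turán's theorem: ex(n, K_{r+1}) is achieved by the complete r-partite Turán graph T(n, r) with parts as balanced as possible, and is at most (1 − 1/r) · n^2/2. For r = 8, n = 112: the density bound is (7/8) · 12544/2 = 5488. Since 8 ∣ 112, the Turán graph T(112, 8) has parts of equal size 14, and its edge count e(T(112, 8)) = 5488 attains the density bound exactly.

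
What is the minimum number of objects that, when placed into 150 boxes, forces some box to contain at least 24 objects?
n = (24 − 1)·150 + 1 = 3451

By the generalised pigeonhole principle, to guarantee some box contains ≥ r objects we need more than (r − 1) · k objects total. Threshold: n = (r − 1) · k + 1. With r = 24 and k = 150: n = 23 · 150 + 1 = 3450 + 1 = 3451. For n = 3450 = 23 · 150, we can put exactly 23 objects in every box, avoiding 24 in any single one — so 3451 is tight.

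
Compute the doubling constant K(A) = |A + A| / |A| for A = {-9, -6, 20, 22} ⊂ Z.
K = |A + A| / |A| = 10/4 = 5/2

Enumerate A + A = {a + b : a, b ∈ A}. With |A| = 4, there are |A|^2 = 16 ordered sum pairs; collecting distinct values, A + A = {-18, -15, -12, 11, 13, 14, 16, 40, 42, 44}, so |A + A| = 10. Thus K = 10/4 = 5/2. For comparison, the minimum possible |A + A| over all 4-element sets is 2·4 − 1 = 7 (so min K = 7/4), attained only by arithmetic progressions.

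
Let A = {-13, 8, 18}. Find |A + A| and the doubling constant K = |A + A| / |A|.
K = |A + A| / |A| = 6/3 = 2

Enumerate A + A = {a + b : a, b ∈ A}. With |A| = 3, there are |A|^2 = 9 ordered sum pairs; collecting distinct values, A + A = {-26, -5, 5, 16, 26, 36}, so |A + A| = 6. Thus K = 6/3 = 2. For comparison, the minimum possible |A + A| over all 3-element sets is 2·3 − 1 = 5 (so min K = 5/3), attained only by arithmetic progressions.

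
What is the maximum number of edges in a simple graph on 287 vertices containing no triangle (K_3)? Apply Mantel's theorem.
ex(287, K_3) = ⌊287^2/4⌋ = 20592

Mantel (1907): a triangle-free graph on n vertices has at most ⌊n^2/4⌋ edges, with equality for the complete bipartite graph K_{⌊n/2⌋, ⌈n/2⌉}. For n = 287: ⌊287^2/4⌋ = ⌊82369/4⌋ = 20592. The extremal graph is K_{143, 144}, which has 143·144 = 20592 edges.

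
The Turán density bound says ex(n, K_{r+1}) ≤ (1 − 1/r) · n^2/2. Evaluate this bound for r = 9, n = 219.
Turán density bound = (8/9) · 219^2/2 = 21316

Turán's theorem: ex(n, K_{r+1}) is achieved by the complete r-partite Turán graph T(n, r) with parts as balanced as possible, and is at most (1 − 1/r) · n^2/2. For r = 9, n = 219: the density bound is (8/9) · 47961/2 = 21316. The integer-valued extremum is e(T(219, 9)) = 21315, which is strictly less than the density bound 21316 since 9 ∤ 219 (the parts of T(219, 9) cannot all be equal).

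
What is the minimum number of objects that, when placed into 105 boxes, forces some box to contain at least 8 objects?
n = (8 − 1)·105 + 1 = 736

By the generalised pigeonhole principle, to guarantee some box contains ≥ r objects we need more than (r − 1) · k objects total. Threshold: n = (r − 1) · k + 1. With r = 8 and k = 105: n = 7 · 105 + 1 = 735 + 1 = 736. For n = 735 = 7 · 105, we can put exactly 7 objects in every box, avoiding 8 in any single one — so 736 is tight.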